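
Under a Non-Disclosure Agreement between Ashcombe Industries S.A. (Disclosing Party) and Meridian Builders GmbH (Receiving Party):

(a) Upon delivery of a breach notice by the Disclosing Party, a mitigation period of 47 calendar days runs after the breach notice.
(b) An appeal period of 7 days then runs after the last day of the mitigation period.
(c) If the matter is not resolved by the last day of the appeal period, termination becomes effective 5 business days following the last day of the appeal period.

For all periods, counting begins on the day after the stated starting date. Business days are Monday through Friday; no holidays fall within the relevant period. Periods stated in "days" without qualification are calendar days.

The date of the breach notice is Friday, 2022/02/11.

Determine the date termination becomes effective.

2022/04/13

The last day of the mitigation period: 47 calendar days after 2022/02/11 is 2022/03/30.
Adding 7 calendar days to 2022/03/30 gives 2022/04/06, which is the last day of the appeal period.
The date termination becomes effective: 5 business days after Wednesday, 2022/04/06, skipping weekends — Apr 7, Apr 8, Apr 11, Apr 12, Apr 13 — lands on Wednesday, 2022/04/13.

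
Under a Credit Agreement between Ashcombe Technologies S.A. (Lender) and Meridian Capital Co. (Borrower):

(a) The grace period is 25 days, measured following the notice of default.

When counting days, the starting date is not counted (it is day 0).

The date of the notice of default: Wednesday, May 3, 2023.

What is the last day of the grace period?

The last day of the grace period: May 3, 2023 + 25 days = May 28, 2023.

May 28, 2023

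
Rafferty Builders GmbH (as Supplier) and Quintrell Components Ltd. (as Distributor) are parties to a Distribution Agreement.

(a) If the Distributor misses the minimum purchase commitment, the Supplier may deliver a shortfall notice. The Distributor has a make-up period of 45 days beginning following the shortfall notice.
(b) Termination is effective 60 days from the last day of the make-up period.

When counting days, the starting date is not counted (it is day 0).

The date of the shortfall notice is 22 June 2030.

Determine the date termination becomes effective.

Adding 45 calendar days to 22 June 2030 gives 6 August 2030, which is the last day of the make-up period.
The date termination becomes effective: 60 calendar days after 6 August 2030 is 5 October 2030.

5 October 2030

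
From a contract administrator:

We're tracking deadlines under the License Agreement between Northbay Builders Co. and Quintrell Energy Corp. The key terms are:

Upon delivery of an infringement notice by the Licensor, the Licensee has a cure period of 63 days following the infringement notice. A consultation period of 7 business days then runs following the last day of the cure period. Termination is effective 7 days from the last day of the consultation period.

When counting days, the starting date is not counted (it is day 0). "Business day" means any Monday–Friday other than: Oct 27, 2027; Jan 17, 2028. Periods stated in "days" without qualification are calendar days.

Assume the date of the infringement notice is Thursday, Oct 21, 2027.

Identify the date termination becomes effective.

Jan 10, 2028

The last day of the cure period: Oct 21, 2027 + 63 days = Dec 23, 2027.
From Thursday, Dec 23, 2027, 7 business days (Dec 24, Dec 27, Dec 28, Dec 29, Dec 30, Dec 31, Jan 3, skipping weekends) brings us to Monday, Jan 3, 2028, which is the last day of the consultation period.
The date termination becomes effective: Jan 3, 2028 + 7 days = Jan 10, 2028.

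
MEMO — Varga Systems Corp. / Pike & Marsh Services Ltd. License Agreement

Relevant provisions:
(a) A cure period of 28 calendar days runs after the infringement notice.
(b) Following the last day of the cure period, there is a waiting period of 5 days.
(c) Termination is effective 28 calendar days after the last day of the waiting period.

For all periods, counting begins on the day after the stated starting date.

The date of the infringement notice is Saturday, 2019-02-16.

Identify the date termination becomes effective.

The last day of the cure period: 2019-02-16 + 28 days = 2019-03-16.
The last day of the waiting period: 2019-03-16 + 5 days = 2019-03-21.
The date termination becomes effective: 2019-03-21 + 28 days = 2019-04-18.

2019-04-18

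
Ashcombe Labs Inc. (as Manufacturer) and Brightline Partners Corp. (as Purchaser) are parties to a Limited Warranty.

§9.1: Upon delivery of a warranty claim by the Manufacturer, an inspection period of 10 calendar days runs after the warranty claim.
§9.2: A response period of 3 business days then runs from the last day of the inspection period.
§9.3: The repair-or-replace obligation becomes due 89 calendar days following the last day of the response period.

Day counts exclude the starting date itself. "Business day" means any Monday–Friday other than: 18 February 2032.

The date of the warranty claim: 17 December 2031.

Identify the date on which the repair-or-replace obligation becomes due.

29 March 2032

The last day of the inspection period: 10 calendar days after 17 December 2031 is 27 December 2031.
From Saturday, 27 December 2031, 3 business days (Dec 29, Dec 30, Dec 31, skipping weekends) brings us to Wednesday, 31 December 2031, which is the last day of the response period.
Adding 89 calendar days to 31 December 2031 gives 29 March 2032, which is the date on which the repair-or-replace obligation becomes due.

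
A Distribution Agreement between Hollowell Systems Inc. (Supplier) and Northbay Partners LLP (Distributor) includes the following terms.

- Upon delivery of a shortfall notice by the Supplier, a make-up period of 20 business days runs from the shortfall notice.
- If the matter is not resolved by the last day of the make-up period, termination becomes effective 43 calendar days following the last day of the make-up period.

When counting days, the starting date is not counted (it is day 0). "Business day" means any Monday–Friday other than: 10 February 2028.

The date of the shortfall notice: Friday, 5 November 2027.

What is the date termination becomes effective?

15 January 2028

The last day of the make-up period: counting 20 business days from Friday, 5 November 2027 (Nov 8, Nov 9, Nov 10, Nov 11, …, Dec 1, Dec 2, Dec 3, skipping weekends) reaches Friday, 3 December 2027.
The date termination becomes effective: 43 calendar days after 3 December 2027 is 15 January 2028.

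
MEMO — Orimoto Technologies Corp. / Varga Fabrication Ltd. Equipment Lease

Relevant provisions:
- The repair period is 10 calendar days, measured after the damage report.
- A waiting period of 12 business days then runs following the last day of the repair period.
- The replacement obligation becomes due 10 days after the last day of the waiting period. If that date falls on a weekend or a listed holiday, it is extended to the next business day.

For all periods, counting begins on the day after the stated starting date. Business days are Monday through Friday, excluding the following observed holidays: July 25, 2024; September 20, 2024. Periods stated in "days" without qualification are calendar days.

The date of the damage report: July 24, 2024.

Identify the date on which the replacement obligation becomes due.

Adding 10 calendar days to July 24, 2024 gives August 3, 2024, which is the last day of the repair period.
From Saturday, August 3, 2024, 12 business days (Aug 5, Aug 6, Aug 7, Aug 8, …, Aug 16, Aug 19, Aug 20, skipping weekends) brings us to Tuesday, August 20, 2024, which is the last day of the waiting period.
Adding 10 calendar days to August 20, 2024 gives August 30, 2024, which is the date on which the replacement obligation becomes due. August 30, 2024 is a Friday and is not a listed holiday, so no roll-forward applies.

August 30, 2024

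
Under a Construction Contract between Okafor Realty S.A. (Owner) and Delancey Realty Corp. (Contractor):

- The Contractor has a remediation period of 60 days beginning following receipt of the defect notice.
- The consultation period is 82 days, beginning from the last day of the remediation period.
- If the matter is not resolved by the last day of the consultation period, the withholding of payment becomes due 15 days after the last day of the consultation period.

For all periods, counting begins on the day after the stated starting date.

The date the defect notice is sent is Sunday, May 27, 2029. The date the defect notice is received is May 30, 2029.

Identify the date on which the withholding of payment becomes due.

The last day of the remediation period: May 30, 2029 + 60 days = July 29, 2029.
The last day of the consultation period: July 29, 2029 + 82 days = October 19, 2029.
The date on which the withholding of payment becomes due: 15 calendar days after October 19, 2029 is November 3, 2029.

November 3, 2029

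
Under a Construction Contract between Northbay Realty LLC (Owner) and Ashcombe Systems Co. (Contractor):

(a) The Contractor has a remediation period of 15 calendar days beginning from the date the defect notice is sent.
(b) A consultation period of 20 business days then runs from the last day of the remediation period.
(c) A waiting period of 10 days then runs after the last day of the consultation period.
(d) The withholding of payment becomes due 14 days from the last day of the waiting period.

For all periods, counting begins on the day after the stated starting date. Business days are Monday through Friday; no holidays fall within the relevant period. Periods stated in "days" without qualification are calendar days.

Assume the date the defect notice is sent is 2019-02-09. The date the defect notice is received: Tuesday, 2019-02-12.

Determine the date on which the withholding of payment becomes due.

The last day of the remediation period: 15 calendar days after 2019-02-09 is 2019-02-24.
The last day of the consultation period: 20 business days after Sunday, 2019-02-24, skipping weekends — Feb 25, Feb 26, Feb 27, Feb 28, …, Mar 20, Mar 21, Mar 22 — lands on Friday, 2019-03-22.
Adding 10 calendar days to 2019-03-22 gives 2019-04-01, which is the last day of the waiting period.
Adding 14 calendar days to 2019-04-01 gives 2019-04-15, which is the date on which the withholding of payment becomes due.

2019-04-15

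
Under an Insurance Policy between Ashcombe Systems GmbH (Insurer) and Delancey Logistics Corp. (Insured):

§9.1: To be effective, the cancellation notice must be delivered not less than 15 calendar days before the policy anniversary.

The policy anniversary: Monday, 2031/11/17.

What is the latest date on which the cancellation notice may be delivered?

2031/11/17 minus 15 days is 2031/11/02.

2031/11/02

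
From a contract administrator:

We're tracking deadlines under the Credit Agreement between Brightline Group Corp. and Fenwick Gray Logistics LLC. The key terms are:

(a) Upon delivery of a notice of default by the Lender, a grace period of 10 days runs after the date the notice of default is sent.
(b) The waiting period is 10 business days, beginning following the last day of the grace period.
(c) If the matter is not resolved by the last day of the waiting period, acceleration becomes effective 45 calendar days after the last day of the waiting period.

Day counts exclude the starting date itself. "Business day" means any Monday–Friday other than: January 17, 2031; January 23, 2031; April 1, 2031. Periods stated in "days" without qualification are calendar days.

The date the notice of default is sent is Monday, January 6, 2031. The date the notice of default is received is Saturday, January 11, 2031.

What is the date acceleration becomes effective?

March 20, 2031

The last day of the grace period: January 6, 2031 + 10 days = January 16, 2031.
The last day of the waiting period: 10 business days after Thursday, January 16, 2031, skipping weekends and the listed holidays on Jan 17, Jan 23 — Jan 20, Jan 21, Jan 22, Jan 24, Jan 27, Jan 28, Jan 29, Jan 30, Jan 31, Feb 3 — lands on Monday, February 3, 2031.
Adding 45 calendar days to February 3, 2031 gives March 20, 2031, which is the date acceleration becomes effective.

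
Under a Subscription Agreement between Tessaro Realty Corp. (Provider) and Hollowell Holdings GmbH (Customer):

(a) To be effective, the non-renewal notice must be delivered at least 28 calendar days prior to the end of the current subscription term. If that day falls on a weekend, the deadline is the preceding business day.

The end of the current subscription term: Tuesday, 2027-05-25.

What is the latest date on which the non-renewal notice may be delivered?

2027-05-25 minus 28 days is 2027-04-27. That is a Tuesday, so no adjustment is needed.

2027-04-27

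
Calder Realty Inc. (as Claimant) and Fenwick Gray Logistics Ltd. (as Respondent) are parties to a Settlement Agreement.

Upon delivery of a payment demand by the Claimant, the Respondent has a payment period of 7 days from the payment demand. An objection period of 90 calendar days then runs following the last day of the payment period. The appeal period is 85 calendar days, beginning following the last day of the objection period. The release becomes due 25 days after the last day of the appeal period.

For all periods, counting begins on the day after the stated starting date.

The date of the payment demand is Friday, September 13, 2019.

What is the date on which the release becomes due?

April 7, 2020

The last day of the payment period: September 13, 2019 + 7 days = September 20, 2019.
The last day of the objection period: 90 calendar days after September 20, 2019 is December 19, 2019.
The last day of the appeal period: 85 calendar days after December 19, 2019 is March 13, 2020.
The date on which the release becomes due: March 13, 2020 + 25 days = April 7, 2020.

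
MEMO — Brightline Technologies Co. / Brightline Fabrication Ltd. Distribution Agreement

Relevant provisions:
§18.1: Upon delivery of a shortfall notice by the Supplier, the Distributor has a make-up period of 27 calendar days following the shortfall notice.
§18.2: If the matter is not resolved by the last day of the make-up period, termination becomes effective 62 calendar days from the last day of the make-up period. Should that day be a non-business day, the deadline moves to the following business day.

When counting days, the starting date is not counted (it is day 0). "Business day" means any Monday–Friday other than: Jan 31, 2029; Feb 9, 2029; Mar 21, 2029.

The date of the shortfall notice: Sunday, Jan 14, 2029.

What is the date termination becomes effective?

Adding 27 calendar days to Jan 14, 2029 gives Feb 10, 2029, which is the last day of the make-up period.
The date termination becomes effective: 62 calendar days after Feb 10, 2029 is Apr 13, 2029. Apr 13, 2029 is a Friday and is not a listed holiday, so no roll-forward applies.

Apr 13, 2029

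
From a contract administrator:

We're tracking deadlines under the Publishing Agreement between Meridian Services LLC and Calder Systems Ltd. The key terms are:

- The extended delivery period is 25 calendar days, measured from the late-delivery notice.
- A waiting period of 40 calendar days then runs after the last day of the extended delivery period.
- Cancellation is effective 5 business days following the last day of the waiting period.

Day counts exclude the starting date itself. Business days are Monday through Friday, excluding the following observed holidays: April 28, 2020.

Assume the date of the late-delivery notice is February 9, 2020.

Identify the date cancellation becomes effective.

The last day of the extended delivery period: 25 calendar days after February 9, 2020 is March 5, 2020.
The last day of the waiting period: 40 calendar days after March 5, 2020 is April 14, 2020.
The date cancellation becomes effective: 5 business days after Tuesday, April 14, 2020, skipping weekends — Apr 15, Apr 16, Apr 17, Apr 20, Apr 21 — lands on Tuesday, April 21, 2020.

April 21, 2020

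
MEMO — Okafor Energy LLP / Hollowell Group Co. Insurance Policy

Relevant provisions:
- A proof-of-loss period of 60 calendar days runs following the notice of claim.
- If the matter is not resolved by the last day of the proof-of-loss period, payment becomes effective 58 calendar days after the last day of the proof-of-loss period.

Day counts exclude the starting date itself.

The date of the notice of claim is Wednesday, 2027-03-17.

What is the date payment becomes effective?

The last day of the proof-of-loss period: 60 calendar days after 2027-03-17 is 2027-05-16.
The date payment becomes effective: 58 calendar days after 2027-05-16 is 2027-07-13.

2027-07-13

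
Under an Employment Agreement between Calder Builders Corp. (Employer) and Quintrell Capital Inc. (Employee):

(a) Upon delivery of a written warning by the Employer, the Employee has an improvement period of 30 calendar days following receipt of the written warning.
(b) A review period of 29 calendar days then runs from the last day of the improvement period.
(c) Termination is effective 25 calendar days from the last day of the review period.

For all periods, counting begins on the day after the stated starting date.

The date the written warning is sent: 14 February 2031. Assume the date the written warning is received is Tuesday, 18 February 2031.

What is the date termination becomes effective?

Adding 30 calendar days to 18 February 2031 gives 20 March 2031, which is the last day of the improvement period.
The last day of the review period: 29 calendar days after 20 March 2031 is 18 April 2031.
The date termination becomes effective: 25 calendar days after 18 April 2031 is 13 May 2031.

13 May 2031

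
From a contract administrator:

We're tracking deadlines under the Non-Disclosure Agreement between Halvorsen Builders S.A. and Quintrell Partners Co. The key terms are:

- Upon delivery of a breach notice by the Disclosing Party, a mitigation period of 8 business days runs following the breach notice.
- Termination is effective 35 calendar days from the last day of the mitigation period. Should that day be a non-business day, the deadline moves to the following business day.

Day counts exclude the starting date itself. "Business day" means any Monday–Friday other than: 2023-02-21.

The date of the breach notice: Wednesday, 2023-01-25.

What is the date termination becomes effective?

2023-03-13

The last day of the mitigation period: counting 8 business days from Wednesday, 2023-01-25 (Jan 26, Jan 27, Jan 30, Jan 31, Feb 1, Feb 2, Feb 3, Feb 6, skipping weekends) reaches Monday, 2023-02-06.
The date termination becomes effective: 35 calendar days after 2023-02-06 is 2023-03-13. 2023-03-13 is a Monday and is not a listed holiday, so no roll-forward applies.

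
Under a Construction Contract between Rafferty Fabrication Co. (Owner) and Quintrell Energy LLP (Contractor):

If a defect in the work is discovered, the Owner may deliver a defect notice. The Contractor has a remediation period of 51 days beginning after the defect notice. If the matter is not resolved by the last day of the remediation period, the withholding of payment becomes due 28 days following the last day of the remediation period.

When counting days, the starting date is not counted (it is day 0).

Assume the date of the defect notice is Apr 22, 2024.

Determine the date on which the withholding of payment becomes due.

The last day of the remediation period: Apr 22, 2024 + 51 days = Jun 12, 2024.
Adding 28 calendar days to Jun 12, 2024 gives Jul 10, 2024, which is the date on which the withholding of payment becomes due.

Jul 10, 2024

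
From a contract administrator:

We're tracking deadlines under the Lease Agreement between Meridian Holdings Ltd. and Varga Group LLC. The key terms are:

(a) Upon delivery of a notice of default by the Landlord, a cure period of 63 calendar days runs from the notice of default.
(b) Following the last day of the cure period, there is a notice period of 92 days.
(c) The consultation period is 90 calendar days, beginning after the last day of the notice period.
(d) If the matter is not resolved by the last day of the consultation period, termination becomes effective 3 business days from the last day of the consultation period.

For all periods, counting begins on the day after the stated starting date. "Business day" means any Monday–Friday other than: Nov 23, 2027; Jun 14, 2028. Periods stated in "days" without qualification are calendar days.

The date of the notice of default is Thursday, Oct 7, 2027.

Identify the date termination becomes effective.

Jun 13, 2028

The last day of the cure period: 63 calendar days after Oct 7, 2027 is Dec 9, 2027.
Adding 92 calendar days to Dec 9, 2027 gives Mar 10, 2028, which is the last day of the notice period.
The last day of the consultation period: 90 calendar days after Mar 10, 2028 is Jun 8, 2028.
From Thursday, Jun 8, 2028, 3 business days (Jun 9, Jun 12, Jun 13, skipping weekends) brings us to Tuesday, Jun 13, 2028, which is the date termination becomes effective.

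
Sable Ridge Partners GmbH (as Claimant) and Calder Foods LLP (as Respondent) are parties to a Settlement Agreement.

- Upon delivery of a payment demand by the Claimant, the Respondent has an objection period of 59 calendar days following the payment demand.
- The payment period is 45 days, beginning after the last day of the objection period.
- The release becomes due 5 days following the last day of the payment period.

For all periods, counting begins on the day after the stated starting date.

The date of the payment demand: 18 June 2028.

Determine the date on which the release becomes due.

Adding 59 calendar days to 18 June 2028 gives 16 August 2028, which is the last day of the objection period.
Adding 45 calendar days to 16 August 2028 gives 30 September 2028, which is the last day of the payment period.
The date on which the release becomes due: 5 calendar days after 30 September 2028 is 5 October 2028.

5 October 2028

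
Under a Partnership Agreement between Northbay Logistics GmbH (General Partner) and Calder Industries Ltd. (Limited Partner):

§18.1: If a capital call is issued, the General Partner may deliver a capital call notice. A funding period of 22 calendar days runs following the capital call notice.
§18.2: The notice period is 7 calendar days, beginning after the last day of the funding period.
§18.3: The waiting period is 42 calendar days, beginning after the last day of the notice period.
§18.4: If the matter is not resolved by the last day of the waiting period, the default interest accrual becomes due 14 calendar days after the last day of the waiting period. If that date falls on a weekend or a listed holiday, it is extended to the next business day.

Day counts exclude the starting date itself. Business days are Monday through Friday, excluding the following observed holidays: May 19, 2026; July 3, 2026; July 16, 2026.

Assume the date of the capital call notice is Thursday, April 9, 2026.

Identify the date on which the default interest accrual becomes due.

The last day of the funding period: 22 calendar days after April 9, 2026 is May 1, 2026.
The last day of the notice period: 7 calendar days after May 1, 2026 is May 8, 2026.
Adding 42 calendar days to May 8, 2026 gives June 19, 2026, which is the last day of the waiting period.
The date on which the default interest accrual becomes due: 14 calendar days after June 19, 2026 is July 3, 2026. That falls on Friday, a listed holiday, so it rolls to the next business day, Monday, July 6, 2026.

July 6, 2026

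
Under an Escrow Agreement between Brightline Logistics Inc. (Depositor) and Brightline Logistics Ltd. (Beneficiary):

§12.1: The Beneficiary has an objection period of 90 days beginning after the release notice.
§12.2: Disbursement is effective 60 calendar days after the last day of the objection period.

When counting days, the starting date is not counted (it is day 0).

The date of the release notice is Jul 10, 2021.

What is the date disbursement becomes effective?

The last day of the objection period: 90 calendar days after Jul 10, 2021 is Oct 8, 2021.
The date disbursement becomes effective: Oct 8, 2021 + 60 days = Dec 7, 2021.

Dec 7, 2021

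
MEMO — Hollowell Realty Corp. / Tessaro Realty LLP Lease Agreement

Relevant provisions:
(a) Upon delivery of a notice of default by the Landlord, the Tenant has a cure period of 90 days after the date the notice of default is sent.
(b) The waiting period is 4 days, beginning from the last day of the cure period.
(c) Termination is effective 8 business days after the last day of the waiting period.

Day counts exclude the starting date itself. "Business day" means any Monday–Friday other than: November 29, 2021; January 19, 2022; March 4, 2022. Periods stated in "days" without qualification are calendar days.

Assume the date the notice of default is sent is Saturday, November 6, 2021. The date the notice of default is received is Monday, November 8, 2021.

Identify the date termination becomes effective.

The last day of the cure period: 90 calendar days after November 6, 2021 is February 4, 2022.
The last day of the waiting period: 4 calendar days after February 4, 2022 is February 8, 2022.
The date termination becomes effective: counting 8 business days from Tuesday, February 8, 2022 (Feb 9, Feb 10, Feb 11, Feb 14, Feb 15, Feb 16, Feb 17, Feb 18, skipping weekends) reaches Friday, February 18, 2022.

February 18, 2022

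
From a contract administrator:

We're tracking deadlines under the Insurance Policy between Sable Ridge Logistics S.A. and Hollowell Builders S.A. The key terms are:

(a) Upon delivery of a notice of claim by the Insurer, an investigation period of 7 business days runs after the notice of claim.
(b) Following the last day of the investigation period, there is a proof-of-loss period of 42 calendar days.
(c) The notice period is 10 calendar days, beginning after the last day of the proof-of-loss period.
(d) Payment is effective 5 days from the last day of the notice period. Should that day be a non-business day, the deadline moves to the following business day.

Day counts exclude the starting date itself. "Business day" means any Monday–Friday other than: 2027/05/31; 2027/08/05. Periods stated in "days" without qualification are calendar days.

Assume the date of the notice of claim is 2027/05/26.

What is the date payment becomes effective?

The last day of the investigation period: counting 7 business days from Wednesday, 2027/05/26 (May 27, May 28, Jun 1, Jun 2, Jun 3, Jun 4, Jun 7, skipping weekends and the listed holiday on May 31) reaches Monday, 2027/06/07.
The last day of the proof-of-loss period: 42 calendar days after 2027/06/07 is 2027/07/19.
The last day of the notice period: 2027/07/19 + 10 days = 2027/07/29.
Adding 5 calendar days to 2027/07/29 gives 2027/08/03, which is the date payment becomes effective. 2027/08/03 is a Tuesday and is not a listed holiday, so no roll-forward applies.

2027/08/03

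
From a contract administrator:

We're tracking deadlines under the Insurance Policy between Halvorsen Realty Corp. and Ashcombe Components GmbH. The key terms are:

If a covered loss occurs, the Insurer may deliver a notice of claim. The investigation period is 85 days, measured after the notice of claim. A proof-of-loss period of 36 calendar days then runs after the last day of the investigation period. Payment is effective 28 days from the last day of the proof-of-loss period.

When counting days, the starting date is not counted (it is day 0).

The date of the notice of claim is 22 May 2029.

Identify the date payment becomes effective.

The last day of the investigation period: 85 calendar days after 22 May 2029 is 15 August 2029.
Adding 36 calendar days to 15 August 2029 gives 20 September 2029, which is the last day of the proof-of-loss period.
Adding 28 calendar days to 20 September 2029 gives 18 October 2029, which is the date payment becomes effective.

18 October 2029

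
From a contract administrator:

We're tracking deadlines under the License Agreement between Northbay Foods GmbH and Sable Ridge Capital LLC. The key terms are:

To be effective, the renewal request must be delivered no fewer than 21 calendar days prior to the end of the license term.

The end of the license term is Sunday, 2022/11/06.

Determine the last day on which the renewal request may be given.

2022/11/06 minus 21 days is 2022/10/16.

2022/10/16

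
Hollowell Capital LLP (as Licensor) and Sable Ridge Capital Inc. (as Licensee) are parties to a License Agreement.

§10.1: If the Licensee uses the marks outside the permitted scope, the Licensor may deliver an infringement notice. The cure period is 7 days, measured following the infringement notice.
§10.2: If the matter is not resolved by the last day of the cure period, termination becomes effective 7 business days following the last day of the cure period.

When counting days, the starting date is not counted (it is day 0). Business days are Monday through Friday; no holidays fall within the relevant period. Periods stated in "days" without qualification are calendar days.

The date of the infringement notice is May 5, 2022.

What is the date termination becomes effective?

The last day of the cure period: May 5, 2022 + 7 days = May 12, 2022.
The date termination becomes effective: 7 business days after Thursday, May 12, 2022, skipping weekends — May 13, May 16, May 17, May 18, May 19, May 20, May 23 — lands on Monday, May 23, 2022.

May 23, 2022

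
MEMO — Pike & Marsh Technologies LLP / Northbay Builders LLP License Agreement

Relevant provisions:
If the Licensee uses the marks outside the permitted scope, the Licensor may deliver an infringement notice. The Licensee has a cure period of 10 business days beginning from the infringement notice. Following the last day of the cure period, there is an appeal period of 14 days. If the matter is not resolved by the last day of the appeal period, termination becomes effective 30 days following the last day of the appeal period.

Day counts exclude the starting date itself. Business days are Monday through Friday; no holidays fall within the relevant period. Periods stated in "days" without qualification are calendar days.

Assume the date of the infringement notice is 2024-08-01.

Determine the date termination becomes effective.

The last day of the cure period: 10 business days after Thursday, 2024-08-01, skipping weekends — Aug 2, Aug 5, Aug 6, Aug 7, Aug 8, Aug 9, Aug 12, Aug 13, Aug 14, Aug 15 — lands on Thursday, 2024-08-15.
The last day of the appeal period: 2024-08-15 + 14 days = 2024-08-29.
The date termination becomes effective: 30 calendar days after 2024-08-29 is 2024-09-28.

2024-09-28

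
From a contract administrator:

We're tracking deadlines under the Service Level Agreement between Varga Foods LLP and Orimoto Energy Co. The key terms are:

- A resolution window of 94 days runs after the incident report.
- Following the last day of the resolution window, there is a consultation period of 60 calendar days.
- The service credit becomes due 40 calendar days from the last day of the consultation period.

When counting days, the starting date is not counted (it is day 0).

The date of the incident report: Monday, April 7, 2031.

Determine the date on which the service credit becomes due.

October 18, 2031

The last day of the resolution window: April 7, 2031 + 94 days = July 10, 2031.
The last day of the consultation period: July 10, 2031 + 60 days = September 8, 2031.
The date on which the service credit becomes due: September 8, 2031 + 40 days = October 18, 2031.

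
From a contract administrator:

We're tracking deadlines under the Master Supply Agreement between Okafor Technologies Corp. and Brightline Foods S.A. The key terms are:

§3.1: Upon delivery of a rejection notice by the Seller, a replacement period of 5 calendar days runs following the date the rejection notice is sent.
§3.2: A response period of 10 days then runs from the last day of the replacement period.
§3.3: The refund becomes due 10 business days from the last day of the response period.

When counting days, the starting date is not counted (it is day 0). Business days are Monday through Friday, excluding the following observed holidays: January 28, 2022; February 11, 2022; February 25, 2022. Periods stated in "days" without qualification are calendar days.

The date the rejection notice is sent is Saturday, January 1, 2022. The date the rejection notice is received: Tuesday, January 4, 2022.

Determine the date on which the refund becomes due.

The last day of the replacement period: 5 calendar days after January 1, 2022 is January 6, 2022.
The last day of the response period: 10 calendar days after January 6, 2022 is January 16, 2022.
The date on which the refund becomes due: 10 business days after Sunday, January 16, 2022, skipping weekends and the listed holiday on Jan 28 — Jan 17, Jan 18, Jan 19, Jan 20, Jan 21, Jan 24, Jan 25, Jan 26, Jan 27, Jan 31 — lands on Monday, January 31, 2022.

January 31, 2022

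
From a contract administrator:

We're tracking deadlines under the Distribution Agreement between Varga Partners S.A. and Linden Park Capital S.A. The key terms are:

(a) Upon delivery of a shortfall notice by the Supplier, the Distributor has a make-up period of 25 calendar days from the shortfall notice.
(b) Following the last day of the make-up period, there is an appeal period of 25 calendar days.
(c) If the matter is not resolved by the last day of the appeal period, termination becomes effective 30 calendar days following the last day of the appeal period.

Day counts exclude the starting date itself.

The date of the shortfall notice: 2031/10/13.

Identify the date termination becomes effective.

2032/01/01

The last day of the make-up period: 2031/10/13 + 25 days = 2031/11/07.
The last day of the appeal period: 2031/11/07 + 25 days = 2031/12/02.
Adding 30 calendar days to 2031/12/02 gives 2032/01/01, which is the date termination becomes effective.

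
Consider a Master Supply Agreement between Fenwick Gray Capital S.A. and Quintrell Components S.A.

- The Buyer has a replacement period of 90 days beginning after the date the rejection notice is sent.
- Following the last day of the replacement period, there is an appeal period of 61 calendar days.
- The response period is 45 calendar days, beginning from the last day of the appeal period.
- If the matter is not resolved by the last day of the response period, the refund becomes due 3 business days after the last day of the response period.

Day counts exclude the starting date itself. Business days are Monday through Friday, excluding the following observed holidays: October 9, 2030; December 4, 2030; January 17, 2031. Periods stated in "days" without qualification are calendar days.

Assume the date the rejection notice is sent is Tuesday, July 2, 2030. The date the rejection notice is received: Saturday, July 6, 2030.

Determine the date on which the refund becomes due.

The last day of the replacement period: July 2, 2030 + 90 days = September 30, 2030.
The last day of the appeal period: 61 calendar days after September 30, 2030 is November 30, 2030.
The last day of the response period: 45 calendar days after November 30, 2030 is January 14, 2031.
The date on which the refund becomes due: counting 3 business days from Tuesday, January 14, 2031 (Jan 15, Jan 16, Jan 20, skipping weekends and the listed holiday on Jan 17) reaches Monday, January 20, 2031.

January 20, 2031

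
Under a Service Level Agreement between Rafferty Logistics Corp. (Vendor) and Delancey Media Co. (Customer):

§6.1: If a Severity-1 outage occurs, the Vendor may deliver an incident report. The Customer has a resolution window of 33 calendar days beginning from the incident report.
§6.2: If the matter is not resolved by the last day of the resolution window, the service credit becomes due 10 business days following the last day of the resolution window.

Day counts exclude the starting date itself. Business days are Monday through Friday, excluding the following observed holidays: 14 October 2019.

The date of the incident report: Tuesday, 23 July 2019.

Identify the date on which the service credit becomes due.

Adding 33 calendar days to 23 July 2019 gives 25 August 2019, which is the last day of the resolution window.
The date on which the service credit becomes due: counting 10 business days from Sunday, 25 August 2019 (Aug 26, Aug 27, Aug 28, Aug 29, Aug 30, Sep 2, Sep 3, Sep 4, Sep 5, Sep 6, skipping weekends) reaches Friday, 6 September 2019.

6 September 2019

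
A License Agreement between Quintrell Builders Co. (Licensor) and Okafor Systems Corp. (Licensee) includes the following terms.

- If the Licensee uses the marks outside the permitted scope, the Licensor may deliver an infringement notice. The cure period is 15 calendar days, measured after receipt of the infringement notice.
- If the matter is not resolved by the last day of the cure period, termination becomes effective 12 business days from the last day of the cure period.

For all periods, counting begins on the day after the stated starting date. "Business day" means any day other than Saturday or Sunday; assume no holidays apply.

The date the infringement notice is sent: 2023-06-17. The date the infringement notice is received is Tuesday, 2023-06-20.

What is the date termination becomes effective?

Adding 15 calendar days to 2023-06-20 gives 2023-07-05, which is the last day of the cure period.
The date termination becomes effective: counting 12 business days from Wednesday, 2023-07-05 (Jul 6, Jul 7, Jul 10, Jul 11, …, Jul 19, Jul 20, Jul 21, skipping weekends) reaches Friday, 2023-07-21.

2023-07-21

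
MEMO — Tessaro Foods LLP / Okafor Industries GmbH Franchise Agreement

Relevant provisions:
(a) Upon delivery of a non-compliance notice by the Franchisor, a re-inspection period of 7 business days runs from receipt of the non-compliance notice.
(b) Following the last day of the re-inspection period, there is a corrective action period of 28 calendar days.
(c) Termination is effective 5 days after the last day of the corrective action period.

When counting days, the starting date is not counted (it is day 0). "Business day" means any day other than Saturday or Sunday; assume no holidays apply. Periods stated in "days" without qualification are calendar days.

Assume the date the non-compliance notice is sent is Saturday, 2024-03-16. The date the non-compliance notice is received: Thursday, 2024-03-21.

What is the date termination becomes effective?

The last day of the re-inspection period: counting 7 business days from Thursday, 2024-03-21 (Mar 22, Mar 25, Mar 26, Mar 27, Mar 28, Mar 29, Apr 1, skipping weekends) reaches Monday, 2024-04-01.
Adding 28 calendar days to 2024-04-01 gives 2024-04-29, which is the last day of the corrective action period.
The date termination becomes effective: 2024-04-29 + 5 days = 2024-05-04.

2024-05-04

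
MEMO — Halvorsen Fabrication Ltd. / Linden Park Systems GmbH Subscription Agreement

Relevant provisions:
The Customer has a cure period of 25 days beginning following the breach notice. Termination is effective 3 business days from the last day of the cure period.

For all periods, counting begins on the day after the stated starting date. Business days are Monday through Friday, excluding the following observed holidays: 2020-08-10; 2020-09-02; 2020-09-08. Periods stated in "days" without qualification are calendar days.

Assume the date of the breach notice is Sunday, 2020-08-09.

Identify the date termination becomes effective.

2020-09-09

The last day of the cure period: 2020-08-09 + 25 days = 2020-09-03.
From Thursday, 2020-09-03, 3 business days (Sep 4, Sep 7, Sep 9, skipping weekends and the listed holiday on Sep 8) brings us to Wednesday, 2020-09-09, which is the date termination becomes effective.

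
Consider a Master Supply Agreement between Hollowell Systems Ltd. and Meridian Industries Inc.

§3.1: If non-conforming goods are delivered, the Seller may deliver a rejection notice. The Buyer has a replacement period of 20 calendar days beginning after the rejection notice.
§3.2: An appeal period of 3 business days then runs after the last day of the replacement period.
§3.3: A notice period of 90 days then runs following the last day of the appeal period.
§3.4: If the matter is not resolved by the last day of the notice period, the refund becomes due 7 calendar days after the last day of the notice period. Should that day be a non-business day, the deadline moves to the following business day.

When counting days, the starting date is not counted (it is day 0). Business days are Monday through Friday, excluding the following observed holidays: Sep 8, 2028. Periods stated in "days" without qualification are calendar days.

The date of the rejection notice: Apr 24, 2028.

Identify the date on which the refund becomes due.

Aug 22, 2028

Adding 20 calendar days to Apr 24, 2028 gives May 14, 2028, which is the last day of the replacement period.
From Sunday, May 14, 2028, 3 business days (May 15, May 16, May 17, skipping weekends) brings us to Wednesday, May 17, 2028, which is the last day of the appeal period.
Adding 90 calendar days to May 17, 2028 gives Aug 15, 2028, which is the last day of the notice period.
Adding 7 calendar days to Aug 15, 2028 gives Aug 22, 2028, which is the date on which the refund becomes due. Aug 22, 2028 is a Tuesday and is not a listed holiday, so no roll-forward applies.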